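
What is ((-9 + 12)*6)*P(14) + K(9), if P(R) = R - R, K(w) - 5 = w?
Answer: 14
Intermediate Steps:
K(w) = 5 + w
P(R) = 0
((-9 + 12)*6)*P(14) + K(9) = ((-9 + 12)*6)*0 + (5 + 9) = (3*6)*0 + 14 = 18*0 + 14 = 0 + 14 = 14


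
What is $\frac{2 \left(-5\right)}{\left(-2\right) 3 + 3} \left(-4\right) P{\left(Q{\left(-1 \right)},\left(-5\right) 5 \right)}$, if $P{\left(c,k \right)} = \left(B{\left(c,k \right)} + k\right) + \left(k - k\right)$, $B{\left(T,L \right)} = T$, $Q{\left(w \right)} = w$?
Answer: $\frac{1040}{3} \approx 346.67$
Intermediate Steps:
$P{\left(c,k \right)} = c + k$ ($P{\left(c,k \right)} = \left(c + k\right) + \left(k - k\right) = \left(c + k\right) + 0 = c + k$)
$\frac{2 \left(-5\right)}{\left(-2\right) 3 + 3} \left(-4\right) P{\left(Q{\left(-1 \right)},\left(-5\right) 5 \right)} = \frac{2 \left(-5\right)}{\left(-2\right) 3 + 3} \left(-4\right) \left(-1 - 25\right) = - \frac{10}{-6 + 3} \left(-4\right) \left(-1 - 25\right) = - \frac{10}{-3} \left(-4\right) \left(-26\right) = \left(-10\right) \left(- \frac{1}{3}\right) \left(-4\right) \left(-26\right) = \frac{10}{3} \left(-4\right) \left(-26\right) = \left(- \frac{40}{3}\right) \left(-26\right) = \frac{1040}{3}$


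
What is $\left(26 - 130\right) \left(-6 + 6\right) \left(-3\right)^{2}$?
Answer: $0$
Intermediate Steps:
$\left(26 - 130\right) \left(-6 + 6\right) \left(-3\right)^{2} = - 104 \cdot 0 \cdot 9 = \left(-104\right) 0 = 0$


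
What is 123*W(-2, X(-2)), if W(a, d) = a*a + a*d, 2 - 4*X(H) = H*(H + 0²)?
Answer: 615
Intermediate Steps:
X(H) = ½ - H²/4 (X(H) = ½ - H*(H + 0²)/4 = ½ - H*(H + 0)/4 = ½ - H*H/4 = ½ - H²/4)
W(a, d) = a² + a*d
123*W(-2, X(-2)) = 123*(-2*(-2 + (½ - ¼*(-2)²))) = 123*(-2*(-2 + (½ - ¼*4))) = 123*(-2*(-2 + (½ - 1))) = 123*(-2*(-2 - ½)) = 123*(-2*(-5/2)) = 123*5 = 615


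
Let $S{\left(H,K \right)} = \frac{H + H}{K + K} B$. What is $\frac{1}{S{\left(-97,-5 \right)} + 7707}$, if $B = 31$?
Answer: $\frac{5}{41542} \approx 0.00012036$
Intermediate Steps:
$S{\left(H,K \right)} = \frac{31 H}{K}$ ($S{\left(H,K \right)} = \frac{H + H}{K + K} 31 = \frac{2 H}{2 K} 31 = 2 H \frac{1}{2 K} 31 = \frac{H}{K} 31 = \frac{31 H}{K}$)
$\frac{1}{S{\left(-97,-5 \right)} + 7707} = \frac{1}{31 \left(-97\right) \frac{1}{-5} + 7707} = \frac{1}{31 \left(-97\right) \left(- \frac{1}{5}\right) + 7707} = \frac{1}{\frac{3007}{5} + 7707} = \frac{1}{\frac{41542}{5}} = \frac{5}{41542}$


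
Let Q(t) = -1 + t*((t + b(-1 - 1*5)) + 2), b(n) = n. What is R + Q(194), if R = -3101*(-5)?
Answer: 52364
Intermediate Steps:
R = 15505
Q(t) = -1 + t*(-4 + t) (Q(t) = -1 + t*((t + (-1 - 1*5)) + 2) = -1 + t*((t + (-1 - 5)) + 2) = -1 + t*((t - 6) + 2) = -1 + t*((-6 + t) + 2) = -1 + t*(-4 + t))
R + Q(194) = 15505 + (-1 + 194² - 4*194) = 15505 + (-1 + 37636 - 776) = 15505 + 36859 = 52364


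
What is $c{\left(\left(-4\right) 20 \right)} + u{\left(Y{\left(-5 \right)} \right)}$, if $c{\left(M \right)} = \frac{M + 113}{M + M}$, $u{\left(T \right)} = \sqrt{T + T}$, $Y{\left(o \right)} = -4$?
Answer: $- \frac{33}{160} + 2 i \sqrt{2} \approx -0.20625 + 2.8284 i$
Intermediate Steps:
$u{\left(T \right)} = \sqrt{2} \sqrt{T}$ ($u{\left(T \right)} = \sqrt{2 T} = \sqrt{2} \sqrt{T}$)
$c{\left(M \right)} = \frac{113 + M}{2 M}$
$c{\left(\left(-4\right) 20 \right)} + u{\left(Y{\left(-5 \right)} \right)} = \frac{113 - 80}{2 \left(\left(-4\right) 20\right)} + \sqrt{2} \sqrt{-4} = \frac{113 - 80}{2 \left(-80\right)} + \sqrt{2} \cdot 2 i = \frac{1}{2} \left(- \frac{1}{80}\right) 33 + 2 i \sqrt{2} = - \frac{33}{160} + 2 i \sqrt{2}$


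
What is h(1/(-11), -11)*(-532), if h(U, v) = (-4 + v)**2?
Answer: -119700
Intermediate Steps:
h(1/(-11), -11)*(-532) = (-4 - 11)**2*(-532) = (-15)**2*(-532) = 225*(-532) = -119700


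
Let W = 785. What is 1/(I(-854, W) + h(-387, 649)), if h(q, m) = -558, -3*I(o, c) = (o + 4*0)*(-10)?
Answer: -3/10214 ≈ -0.00029371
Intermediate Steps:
I(o, c) = 10*o/3 (I(o, c) = -(o + 4*0)*(-10)/3 = -(o + 0)*(-10)/3 = -o*(-10)/3 = -(-10)*o/3 = 10*o/3)
1/(I(-854, W) + h(-387, 649)) = 1/((10/3)*(-854) - 558) = 1/(-8540/3 - 558) = 1/(-10214/3) = -3/10214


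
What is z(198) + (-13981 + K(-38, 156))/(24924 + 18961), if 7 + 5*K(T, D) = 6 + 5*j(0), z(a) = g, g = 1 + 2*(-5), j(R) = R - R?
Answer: -2044731/219425 ≈ -9.3186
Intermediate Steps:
j(R) = 0
g = -9 (g = 1 - 10 = -9)
z(a) = -9
K(T, D) = -⅕ (K(T, D) = -7/5 + (6 + 5*0)/5 = -7/5 + (6 + 0)/5 = -7/5 + (⅕)*6 = -7/5 + 6/5 = -⅕)
z(198) + (-13981 + K(-38, 156))/(24924 + 18961) = -9 + (-13981 - ⅕)/(24924 + 18961) = -9 - 69906/5/43885 = -9 - 69906/5*1/43885 = -9 - 69906/219425 = -2044731/219425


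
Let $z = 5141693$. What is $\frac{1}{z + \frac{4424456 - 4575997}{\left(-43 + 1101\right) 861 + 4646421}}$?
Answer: $\frac{5557359}{28574233717246} \approx 1.9449 \cdot 10^{-7}$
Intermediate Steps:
$\frac{1}{z + \frac{4424456 - 4575997}{\left(-43 + 1101\right) 861 + 4646421}} = \frac{1}{5141693 + \frac{4424456 - 4575997}{\left(-43 + 1101\right) 861 + 4646421}} = \frac{1}{5141693 - \frac{151541}{1058 \cdot 861 + 4646421}} = \frac{1}{5141693 - \frac{151541}{910938 + 4646421}} = \frac{1}{5141693 - \frac{151541}{5557359}} = \frac{1}{\frac{28574233717246}{5557359}} = \frac{5557359}{28574233717246}$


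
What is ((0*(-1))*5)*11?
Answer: 0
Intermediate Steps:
((0*(-1))*5)*11 = (0*5)*11 = 0*11 = 0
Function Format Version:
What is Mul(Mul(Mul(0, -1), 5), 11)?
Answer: 0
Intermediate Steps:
Mul(Mul(Mul(0, -1), 5), 11) = Mul(Mul(0, 5), 11) = Mul(0, 11) = 0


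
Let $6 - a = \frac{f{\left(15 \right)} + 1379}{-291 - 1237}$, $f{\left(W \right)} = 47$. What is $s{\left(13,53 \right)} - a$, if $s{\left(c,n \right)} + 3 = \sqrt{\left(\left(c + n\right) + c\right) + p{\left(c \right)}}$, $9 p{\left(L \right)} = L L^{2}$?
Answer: $- \frac{7589}{764} + \frac{2 \sqrt{727}}{3} \approx 8.0421$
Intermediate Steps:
$a = \frac{5297}{764}$ ($a = 6 - \frac{47 + 1379}{-291 - 1237} = 6 - \frac{1426}{-1528} = 6 - 1426 \left(- \frac{1}{1528}\right) = 6 - - \frac{713}{764} = 6 + \frac{713}{764} = \frac{5297}{764} \approx 6.9332$)
$p{\left(L \right)} = \frac{L^{3}}{9}$ ($p{\left(L \right)} = \frac{L L^{2}}{9} = \frac{L^{3}}{9}$)
$s{\left(c,n \right)} = -3 + \sqrt{n + 2 c + \frac{c^{3}}{9}}$ ($s{\left(c,n \right)} = -3 + \sqrt{\left(\left(c + n\right) + c\right) + \frac{c^{3}}{9}} = -3 + \sqrt{\left(n + 2 c\right) + \frac{c^{3}}{9}} = -3 + \sqrt{n + 2 c + \frac{c^{3}}{9}}$)
$s{\left(13,53 \right)} - a = \left(-3 + \frac{\sqrt{13^{3} + 9 \cdot 53 + 18 \cdot 13}}{3}\right) - \frac{5297}{764} = \left(-3 + \frac{\sqrt{2197 + 477 + 234}}{3}\right) - \frac{5297}{764} = \left(-3 + \frac{\sqrt{2908}}{3}\right) - \frac{5297}{764} = \left(-3 + \frac{2 \sqrt{727}}{3}\right) - \frac{5297}{764} = - \frac{7589}{764} + \frac{2 \sqrt{727}}{3}$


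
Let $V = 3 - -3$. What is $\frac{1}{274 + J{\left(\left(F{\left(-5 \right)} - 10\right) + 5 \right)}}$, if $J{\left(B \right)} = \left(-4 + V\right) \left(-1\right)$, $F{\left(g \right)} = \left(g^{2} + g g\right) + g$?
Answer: $\frac{1}{272} \approx 0.0036765$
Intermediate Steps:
$F{\left(g \right)} = g + 2 g^{2}$ ($F{\left(g \right)} = \left(g^{2} + g^{2}\right) + g = 2 g^{2} + g = g + 2 g^{2}$)
$V = 6$ ($V = 3 + 3 = 6$)
$J{\left(B \right)} = -2$ ($J{\left(B \right)} = \left(-4 + 6\right) \left(-1\right) = 2 \left(-1\right) = -2$)
$\frac{1}{274 + J{\left(\left(F{\left(-5 \right)} - 10\right) + 5 \right)}} = \frac{1}{274 - 2} = \frac{1}{272}$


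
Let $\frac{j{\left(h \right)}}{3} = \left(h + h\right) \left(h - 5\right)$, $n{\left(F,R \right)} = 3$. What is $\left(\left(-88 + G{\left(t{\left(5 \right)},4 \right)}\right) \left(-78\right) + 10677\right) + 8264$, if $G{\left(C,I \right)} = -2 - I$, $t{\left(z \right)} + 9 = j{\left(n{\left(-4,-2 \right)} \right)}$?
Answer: $26273$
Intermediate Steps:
$j{\left(h \right)} = 6 h \left(-5 + h\right)$ ($j{\left(h \right)} = 3 \left(h + h\right) \left(h - 5\right) = 3 \cdot 2 h \left(-5 + h\right) = 6 h \left(-5 + h\right)$)
$t{\left(z \right)} = -45$ ($t{\left(z \right)} = -9 + 6 \cdot 3 \left(-5 + 3\right) = -9 + 6 \cdot 3 \left(-2\right) = -9 - 36 = -45$)
$\left(\left(-88 + G{\left(t{\left(5 \right)},4 \right)}\right) \left(-78\right) + 10677\right) + 8264 = \left(\left(-88 - 6\right) \left(-78\right) + 10677\right) + 8264 = \left(\left(-94\right) \left(-78\right) + 10677\right) + 8264 = \left(7332 + 10677\right) + 8264 = 18009 + 8264 = 26273$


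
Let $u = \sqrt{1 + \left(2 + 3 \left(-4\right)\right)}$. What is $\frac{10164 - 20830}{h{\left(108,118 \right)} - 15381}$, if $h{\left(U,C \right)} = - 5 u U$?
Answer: $\frac{18228194}{26577729} - \frac{213320 i}{2953081} \approx 0.68584 - 0.072236 i$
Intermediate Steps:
$u = 3 i$ ($u = \sqrt{1 + \left(2 - 12\right)} = \sqrt{1 - 10} = \sqrt{-9} = 3 i \approx 3.0 i$)
$h{\left(U,C \right)} = - 15 i U$ ($h{\left(U,C \right)} = - 5 \cdot 3 i U = - 15 i U$)
$\frac{10164 - 20830}{h{\left(108,118 \right)} - 15381} = \frac{10164 - 20830}{\left(-15\right) i 108 - 15381} = - \frac{10666}{- 1620 i - 15381} = - \frac{10666}{-15381 - 1620 i} = - 10666 \frac{-15381 + 1620 i}{239199561} = - \frac{10666 \left(-15381 + 1620 i\right)}{239199561}$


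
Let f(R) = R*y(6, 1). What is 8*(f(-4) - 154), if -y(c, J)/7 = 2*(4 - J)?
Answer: 112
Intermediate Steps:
y(c, J) = -56 + 14*J (y(c, J) = -14*(4 - J) = -7*(8 - 2*J) = -56 + 14*J)
f(R) = -42*R (f(R) = R*(-56 + 14*1) = R*(-56 + 14) = R*(-42) = -42*R)
8*(f(-4) - 154) = 8*(-42*(-4) - 154) = 8*(168 - 154) = 8*14 = 112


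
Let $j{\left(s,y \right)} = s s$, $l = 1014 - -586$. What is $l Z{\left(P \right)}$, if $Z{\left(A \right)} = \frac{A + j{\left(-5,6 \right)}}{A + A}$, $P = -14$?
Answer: $- \frac{4400}{7} \approx -628.57$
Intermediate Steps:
$l = 1600$ ($l = 1014 + 586 = 1600$)
$j{\left(s,y \right)} = s^{2}$
$Z{\left(A \right)} = \frac{25 + A}{2 A}$ ($Z{\left(A \right)} = \frac{A + \left(-5\right)^{2}}{A + A} = \frac{A + 25}{2 A} = \left(25 + A\right) \frac{1}{2 A} = \frac{25 + A}{2 A}$)
$l Z{\left(P \right)} = 1600 \frac{25 - 14}{2 \left(-14\right)} = 1600 \cdot \frac{1}{2} \left(- \frac{1}{14}\right) 11 = 1600 \left(- \frac{11}{28}\right) = - \frac{4400}{7}$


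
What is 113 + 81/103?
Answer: 11720/103 ≈ 113.79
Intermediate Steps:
113 + 81/103 = 11720/103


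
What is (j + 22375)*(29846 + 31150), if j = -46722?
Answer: -1485069612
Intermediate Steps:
(j + 22375)*(29846 + 31150) = (-46722 + 22375)*(29846 + 31150) = -24347*60996 = -1485069612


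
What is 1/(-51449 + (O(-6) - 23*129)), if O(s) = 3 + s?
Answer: -1/54419 ≈ -1.8376e-5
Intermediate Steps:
1/(-51449 + (O(-6) - 23*129)) = 1/(-51449 + ((3 - 6) - 23*129)) = 1/(-51449 + (-3 - 2967)) = 1/(-51449 - 2970) = 1/(-54419) = -1/54419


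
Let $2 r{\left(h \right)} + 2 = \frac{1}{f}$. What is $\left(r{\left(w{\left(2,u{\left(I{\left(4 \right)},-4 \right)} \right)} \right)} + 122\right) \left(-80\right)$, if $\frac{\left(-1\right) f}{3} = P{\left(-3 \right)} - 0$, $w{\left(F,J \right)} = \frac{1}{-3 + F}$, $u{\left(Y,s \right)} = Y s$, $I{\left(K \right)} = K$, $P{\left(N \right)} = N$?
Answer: $- \frac{87160}{9} \approx -9684.4$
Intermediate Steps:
$f = 9$ ($f = - 3 \left(-3 - 0\right) = - 3 \left(-3 + 0\right) = \left(-3\right) \left(-3\right) = 9$)
$r{\left(h \right)} = - \frac{17}{18}$ ($r{\left(h \right)} = -1 + \frac{1}{2 \cdot 9} = -1 + \frac{1}{2} \cdot \frac{1}{9} = -1 + \frac{1}{18} = - \frac{17}{18}$)
$\left(r{\left(w{\left(2,u{\left(I{\left(4 \right)},-4 \right)} \right)} \right)} + 122\right) \left(-80\right) = \left(- \frac{17}{18} + 122\right) \left(-80\right) = \frac{2179}{18} \left(-80\right) = - \frac{87160}{9}$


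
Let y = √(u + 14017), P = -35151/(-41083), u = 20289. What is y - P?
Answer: -35151/41083 + √34306 ≈ 184.36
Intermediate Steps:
P = 35151/41083 (P = -35151*(-1/41083) = 35151/41083 ≈ 0.85561)
y = √34306 (y = √(20289 + 14017) = √34306 ≈ 185.22)
y - P = √34306 - 1*35151/41083 = √34306 - 35151/41083 = -35151/41083 + √34306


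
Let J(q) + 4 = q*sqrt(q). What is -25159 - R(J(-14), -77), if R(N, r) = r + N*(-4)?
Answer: -25098 - 56*I*sqrt(14) ≈ -25098.0 - 209.53*I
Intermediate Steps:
J(q) = -4 + q**(3/2) (J(q) = -4 + q*sqrt(q) = -4 + q**(3/2))
R(N, r) = r - 4*N
-25159 - R(J(-14), -77) = -25159 - (-77 - 4*(-4 + (-14)**(3/2))) = -25159 - (-77 - 4*(-4 - 14*I*sqrt(14))) = -25159 - (-77 + (16 + 56*I*sqrt(14))) = -25159 - (-61 + 56*I*sqrt(14)) = -25159 + (61 - 56*I*sqrt(14)) = -25098 - 56*I*sqrt(14)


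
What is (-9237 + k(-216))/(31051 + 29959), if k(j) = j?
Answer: -9453/61010 ≈ -0.15494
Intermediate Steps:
(-9237 + k(-216))/(31051 + 29959) = (-9237 - 216)/(31051 + 29959) = -9453/61010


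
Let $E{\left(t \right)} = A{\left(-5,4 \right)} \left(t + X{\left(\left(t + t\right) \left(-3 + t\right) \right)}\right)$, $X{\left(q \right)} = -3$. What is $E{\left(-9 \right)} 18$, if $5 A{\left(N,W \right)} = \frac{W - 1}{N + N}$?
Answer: $\frac{324}{25} \approx 12.96$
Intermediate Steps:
$A{\left(N,W \right)} = \frac{-1 + W}{10 N}$ ($A{\left(N,W \right)} = \frac{\left(W - 1\right) \frac{1}{N + N}}{5} = \frac{\left(-1 + W\right) \frac{1}{2 N}}{5} = \frac{\frac{1}{2} \frac{1}{N} \left(-1 + W\right)}{5} = \frac{-1 + W}{10 N}$)
$E{\left(t \right)} = \frac{9}{50} - \frac{3 t}{50}$ ($E{\left(t \right)} = \frac{-1 + 4}{10 \left(-5\right)} \left(t - 3\right) = \frac{1}{10} \left(- \frac{1}{5}\right) 3 \left(-3 + t\right) = - \frac{3 \left(-3 + t\right)}{50} = \frac{9}{50} - \frac{3 t}{50}$)
$E{\left(-9 \right)} 18 = \left(\frac{9}{50} - - \frac{27}{50}\right) 18 = \left(\frac{9}{50} + \frac{27}{50}\right) 18 = \frac{18}{25} \cdot 18 = \frac{324}{25}$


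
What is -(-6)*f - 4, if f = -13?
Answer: -82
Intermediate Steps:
-(-6)*f - 4 = -(-6)*(-13) - 4 = -6*13 - 4 = -78 - 4 = -82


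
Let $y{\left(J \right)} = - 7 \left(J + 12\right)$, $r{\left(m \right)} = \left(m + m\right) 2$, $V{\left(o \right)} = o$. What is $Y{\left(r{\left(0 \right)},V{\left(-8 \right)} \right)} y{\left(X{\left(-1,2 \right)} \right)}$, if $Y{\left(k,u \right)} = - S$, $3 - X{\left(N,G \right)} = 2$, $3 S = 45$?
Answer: $1365$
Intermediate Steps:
$S = 15$ ($S = \frac{1}{3} \cdot 45 = 15$)
$X{\left(N,G \right)} = 1$ ($X{\left(N,G \right)} = 3 - 2 = 1$)
$r{\left(m \right)} = 4 m$ ($r{\left(m \right)} = 2 m 2 = 4 m$)
$Y{\left(k,u \right)} = -15$ ($Y{\left(k,u \right)} = \left(-1\right) 15 = -15$)
$y{\left(J \right)} = -84 - 7 J$ ($y{\left(J \right)} = - 7 \left(12 + J\right) = -84 - 7 J$)
$Y{\left(r{\left(0 \right)},V{\left(-8 \right)} \right)} y{\left(X{\left(-1,2 \right)} \right)} = - 15 \left(-84 - 7\right) = \left(-15\right) \left(-91\right) = 1365$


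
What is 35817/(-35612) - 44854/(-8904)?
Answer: 39950815/9909039 ≈ 4.0318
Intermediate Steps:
35817/(-35612) - 44854/(-8904) = 35817*(-1/35612) - 44854*(-1/8904) = -35817/35612 + 22427/4452 = 39950815/9909039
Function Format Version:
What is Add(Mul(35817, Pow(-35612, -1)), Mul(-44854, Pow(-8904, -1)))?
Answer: Rational(39950815, 9909039) ≈ 4.0318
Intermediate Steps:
Add(Mul(35817, Pow(-35612, -1)), Mul(-44854, Pow(-8904, -1))) = Add(Mul(35817, Rational(-1, 35612)), Mul(-44854, Rational(-1, 8904))) = Add(Rational(-35817, 35612), Rational(22427, 4452)) = Rational(39950815, 9909039)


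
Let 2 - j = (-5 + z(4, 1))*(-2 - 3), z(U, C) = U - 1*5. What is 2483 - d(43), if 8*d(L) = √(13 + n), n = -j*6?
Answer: 2483 - √181/8 ≈ 2481.3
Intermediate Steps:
z(U, C) = -5 + U (z(U, C) = U - 5 = -5 + U)
j = -28 (j = 2 - (-5 + (-5 + 4))*(-2 - 3) = 2 - (-5 - 1)*(-5) = 2 - (-6)*(-5) = 2 - 1*30 = 2 - 30 = -28)
n = 168 (n = -1*(-28)*6 = 28*6 = 168)
d(L) = √181/8 (d(L) = √(13 + 168)/8 = √181/8)
2483 - d(43) = 2483 - √181/8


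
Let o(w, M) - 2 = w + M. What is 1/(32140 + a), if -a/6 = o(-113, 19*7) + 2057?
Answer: 1/19666 ≈ 5.0849e-5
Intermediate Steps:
o(w, M) = 2 + M + w (o(w, M) = 2 + (w + M) = 2 + (M + w) = 2 + M + w)
a = -12474 (a = -6*((2 + 19*7 - 113) + 2057) = -6*((2 + 133 - 113) + 2057) = -6*(22 + 2057) = -6*2079 = -12474)
1/(32140 + a) = 1/(32140 - 12474) = 1/19666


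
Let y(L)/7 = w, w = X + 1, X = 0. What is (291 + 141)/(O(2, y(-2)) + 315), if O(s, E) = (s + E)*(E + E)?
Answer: 48/49 ≈ 0.97959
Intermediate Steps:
w = 1 (w = 0 + 1 = 1)
y(L) = 7 (y(L) = 7*1 = 7)
O(s, E) = 2*E*(E + s) (O(s, E) = (E + s)*(2*E) = 2*E*(E + s))
(291 + 141)/(O(2, y(-2)) + 315) = (291 + 141)/(2*7*(7 + 2) + 315) = 432/(2*7*9 + 315) = 432/(126 + 315) = 432/441 = 432*(1/441) = 48/49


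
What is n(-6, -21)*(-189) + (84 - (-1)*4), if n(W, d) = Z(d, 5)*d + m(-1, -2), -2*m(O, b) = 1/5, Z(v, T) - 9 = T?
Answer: 556729/10 ≈ 55673.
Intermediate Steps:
Z(v, T) = 9 + T
m(O, b) = -1/10 (m(O, b) = -1/2/5 = -1/2*1/5 = -1/10)
n(W, d) = -1/10 + 14*d (n(W, d) = (9 + 5)*d - 1/10 = 14*d - 1/10 = -1/10 + 14*d)
n(-6, -21)*(-189) + (84 - (-1)*4) = (-1/10 + 14*(-21))*(-189) + (84 - (-1)*4) = (-1/10 - 294)*(-189) + (84 - 1*(-4)) = -2941/10*(-189) + (84 + 4) = 555849/10 + 88 = 556729/10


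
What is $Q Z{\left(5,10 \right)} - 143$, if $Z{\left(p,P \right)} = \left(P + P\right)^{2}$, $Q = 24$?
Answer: $9457$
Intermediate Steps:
$Z{\left(p,P \right)} = 4 P^{2}$ ($Z{\left(p,P \right)} = \left(2 P\right)^{2} = 4 P^{2}$)
$Q Z{\left(5,10 \right)} - 143 = 24 \cdot 4 \cdot 10^{2} - 143 = 24 \cdot 4 \cdot 100 - 143 = 24 \cdot 400 - 143 = 9600 - 143 = 9457$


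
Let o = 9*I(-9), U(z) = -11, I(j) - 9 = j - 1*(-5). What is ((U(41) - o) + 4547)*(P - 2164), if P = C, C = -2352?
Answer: -20281356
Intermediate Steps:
I(j) = 14 + j (I(j) = 9 + (j - 1*(-5)) = 9 + (j + 5) = 9 + (5 + j) = 14 + j)
o = 45 (o = 9*(14 - 9) = 9*5 = 45)
P = -2352
((U(41) - o) + 4547)*(P - 2164) = ((-11 - 1*45) + 4547)*(-2352 - 2164) = ((-11 - 45) + 4547)*(-4516) = (-56 + 4547)*(-4516) = 4491*(-4516) = -20281356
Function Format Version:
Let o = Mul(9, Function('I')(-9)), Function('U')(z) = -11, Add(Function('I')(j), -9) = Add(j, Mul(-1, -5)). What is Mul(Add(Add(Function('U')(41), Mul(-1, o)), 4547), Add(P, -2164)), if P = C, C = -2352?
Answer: -20281356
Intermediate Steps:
Function('I')(j) = Add(14, j) (Function('I')(j) = Add(9, Add(j, Mul(-1, -5))) = Add(9, Add(j, 5)) = Add(9, Add(5, j)) = Add(14, j))
o = 45 (o = Mul(9, Add(14, -9)) = Mul(9, 5) = 45)
P = -2352
Mul(Add(Add(Function('U')(41), Mul(-1, o)), 4547), Add(P, -2164)) = Mul(Add(Add(-11, Mul(-1, 45)), 4547), Add(-2352, -2164)) = Mul(Add(Add(-11, -45), 4547), -4516) = Mul(Add(-56, 4547), -4516) = Mul(4491, -4516) = -20281356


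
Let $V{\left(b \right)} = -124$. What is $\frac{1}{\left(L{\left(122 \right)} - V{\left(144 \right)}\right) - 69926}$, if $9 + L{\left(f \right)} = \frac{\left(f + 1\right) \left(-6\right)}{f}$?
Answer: $- \frac{61}{4258840} \approx -1.4323 \cdot 10^{-5}$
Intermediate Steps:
$L{\left(f \right)} = -9 + \frac{-6 - 6 f}{f}$ ($L{\left(f \right)} = -9 + \frac{\left(f + 1\right) \left(-6\right)}{f} = -9 + \frac{\left(1 + f\right) \left(-6\right)}{f} = -9 + \frac{-6 - 6 f}{f}$)
$\frac{1}{\left(L{\left(122 \right)} - V{\left(144 \right)}\right) - 69926} = \frac{1}{\left(\left(-15 - \frac{6}{122}\right) - -124\right) - 69926} = \frac{1}{\left(\left(-15 - \frac{3}{61}\right) + 124\right) - 69926} = \frac{1}{\left(- \frac{918}{61} + 124\right) - 69926} = \frac{1}{\frac{6646}{61} - 69926} = \frac{1}{- \frac{4258840}{61}} = - \frac{61}{4258840}$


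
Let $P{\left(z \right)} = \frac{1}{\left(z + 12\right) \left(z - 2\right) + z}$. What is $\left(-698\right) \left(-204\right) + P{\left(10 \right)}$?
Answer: $\frac{26484913}{186} \approx 1.4239 \cdot 10^{5}$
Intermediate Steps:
$P{\left(z \right)} = \frac{1}{z + \left(-2 + z\right) \left(12 + z\right)}$ ($P{\left(z \right)} = \frac{1}{\left(12 + z\right) \left(-2 + z\right) + z} = \frac{1}{\left(-2 + z\right) \left(12 + z\right) + z} = \frac{1}{z + \left(-2 + z\right) \left(12 + z\right)}$)
$\left(-698\right) \left(-204\right) + P{\left(10 \right)} = \left(-698\right) \left(-204\right) + \frac{1}{-24 + 10^{2} + 11 \cdot 10} = 142392 + \frac{1}{-24 + 100 + 110} = 142392 + \frac{1}{186} = \frac{26484913}{186}$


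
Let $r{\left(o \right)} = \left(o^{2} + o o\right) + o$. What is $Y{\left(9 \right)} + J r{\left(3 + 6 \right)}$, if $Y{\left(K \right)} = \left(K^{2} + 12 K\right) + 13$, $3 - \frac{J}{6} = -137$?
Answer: $143842$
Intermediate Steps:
$r{\left(o \right)} = o + 2 o^{2}$ ($r{\left(o \right)} = \left(o^{2} + o^{2}\right) + o = 2 o^{2} + o = o + 2 o^{2}$)
$J = 840$ ($J = 18 - -822 = 18 + 822 = 840$)
$Y{\left(K \right)} = 13 + K^{2} + 12 K$
$Y{\left(9 \right)} + J r{\left(3 + 6 \right)} = \left(13 + 9^{2} + 12 \cdot 9\right) + 840 \left(3 + 6\right) \left(1 + 2 \left(3 + 6\right)\right) = \left(13 + 81 + 108\right) + 840 \cdot 9 \left(1 + 2 \cdot 9\right) = 202 + 840 \cdot 9 \left(1 + 18\right) = 202 + 840 \cdot 9 \cdot 19 = 202 + 840 \cdot 171 = 202 + 143640 = 143842$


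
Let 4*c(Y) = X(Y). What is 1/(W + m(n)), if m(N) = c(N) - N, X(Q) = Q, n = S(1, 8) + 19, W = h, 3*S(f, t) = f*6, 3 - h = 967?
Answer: -4/3919 ≈ -0.0010207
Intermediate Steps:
h = -964 (h = 3 - 1*967 = 3 - 967 = -964)
S(f, t) = 2*f (S(f, t) = (f*6)/3 = (6*f)/3 = 2*f)
W = -964
n = 21 (n = 2*1 + 19 = 2 + 19 = 21)
c(Y) = Y/4
m(N) = -3*N/4 (m(N) = N/4 - N = -3*N/4)
1/(W + m(n)) = 1/(-964 - ¾*21) = 1/(-964 - 63/4) = 1/(-3919/4) = -4/3919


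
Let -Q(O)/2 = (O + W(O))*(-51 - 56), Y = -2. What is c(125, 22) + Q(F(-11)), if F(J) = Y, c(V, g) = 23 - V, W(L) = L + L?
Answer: -1386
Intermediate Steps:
W(L) = 2*L
F(J) = -2
Q(O) = 642*O (Q(O) = -2*(O + 2*O)*(-51 - 56) = -2*3*O*(-107) = -(-642)*O = 642*O)
c(125, 22) + Q(F(-11)) = (23 - 1*125) + 642*(-2) = (23 - 125) - 1284 = -102 - 1284 = -1386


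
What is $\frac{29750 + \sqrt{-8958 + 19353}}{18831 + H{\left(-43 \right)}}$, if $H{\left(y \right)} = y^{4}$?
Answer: $\frac{14875}{1718816} + \frac{3 \sqrt{1155}}{3437632} \approx 0.0086839$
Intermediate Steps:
$\frac{29750 + \sqrt{-8958 + 19353}}{18831 + H{\left(-43 \right)}} = \frac{29750 + \sqrt{-8958 + 19353}}{18831 + \left(-43\right)^{4}} = \frac{29750 + \sqrt{10395}}{18831 + 3418801} = \frac{29750 + 3 \sqrt{1155}}{3437632} = \left(29750 + 3 \sqrt{1155}\right) \frac{1}{3437632} = \frac{14875}{1718816} + \frac{3 \sqrt{1155}}{3437632}$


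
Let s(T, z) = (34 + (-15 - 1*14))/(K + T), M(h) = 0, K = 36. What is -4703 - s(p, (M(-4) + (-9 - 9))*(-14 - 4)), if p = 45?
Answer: -380948/81 ≈ -4703.1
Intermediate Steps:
s(T, z) = 5/(36 + T) (s(T, z) = (34 + (-15 - 1*14))/(36 + T) = (34 + (-15 - 14))/(36 + T) = (34 - 29)/(36 + T) = 5/(36 + T))
-4703 - s(p, (M(-4) + (-9 - 9))*(-14 - 4)) = -4703 - 5/(36 + 45) = -4703 - 5/81 = -380948/81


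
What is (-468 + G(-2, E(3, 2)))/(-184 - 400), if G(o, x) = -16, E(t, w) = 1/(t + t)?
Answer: 121/146 ≈ 0.82877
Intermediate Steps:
E(t, w) = 1/(2*t)
(-468 + G(-2, E(3, 2)))/(-184 - 400) = (-468 - 16)/(-184 - 400) = -484/(-584) = -484*(-1/584) = 121/146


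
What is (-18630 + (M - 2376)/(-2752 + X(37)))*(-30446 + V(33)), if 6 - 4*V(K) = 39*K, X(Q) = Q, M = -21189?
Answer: 414785536835/724 ≈ 5.7291e+8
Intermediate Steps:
V(K) = 3/2 - 39*K/4
(-18630 + (M - 2376)/(-2752 + X(37)))*(-30446 + V(33)) = (-18630 + (-21189 - 2376)/(-2752 + 37))*(-30446 + (3/2 - 39/4*33)) = (-18630 - 23565/(-2715))*(-30446 + (3/2 - 1287/4)) = (-18630 - 23565*(-1/2715))*(-30446 - 1281/4) = (-18630 + 1571/181)*(-123065/4) = -3370459/181*(-123065/4) = 414785536835/724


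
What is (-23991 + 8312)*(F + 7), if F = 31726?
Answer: -497541707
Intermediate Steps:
(-23991 + 8312)*(F + 7) = (-23991 + 8312)*(31726 + 7) = -15679*31733 = -497541707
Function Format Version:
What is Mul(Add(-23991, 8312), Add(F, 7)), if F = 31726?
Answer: -497541707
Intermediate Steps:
Mul(Add(-23991, 8312), Add(F, 7)) = Mul(Add(-23991, 8312), Add(31726, 7)) = Mul(-15679, 31733) = -497541707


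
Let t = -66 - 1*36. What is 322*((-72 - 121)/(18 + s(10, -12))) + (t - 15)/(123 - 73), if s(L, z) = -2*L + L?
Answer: -777059/100 ≈ -7770.6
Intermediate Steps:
t = -102 (t = -66 - 36 = -102)
s(L, z) = -L
322*((-72 - 121)/(18 + s(10, -12))) + (t - 15)/(123 - 73) = 322*((-72 - 121)/(18 - 1*10)) + (-102 - 15)/(123 - 73) = 322*(-193/(18 - 10)) - 117/50 = 322*(-193/8) - 117*1/50 = 322*(-193*⅛) - 117/50 = 322*(-193/8) - 117/50 = -31073/4 - 117/50 = -777059/100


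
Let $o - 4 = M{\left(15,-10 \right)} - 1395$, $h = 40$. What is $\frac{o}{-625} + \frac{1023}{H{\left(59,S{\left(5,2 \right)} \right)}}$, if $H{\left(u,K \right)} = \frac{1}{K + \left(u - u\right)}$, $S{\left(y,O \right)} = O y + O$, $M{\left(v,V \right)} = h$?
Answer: $\frac{7673851}{625} \approx 12278.0$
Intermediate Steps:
$M{\left(v,V \right)} = 40$
$o = -1351$ ($o = 4 + \left(40 - 1395\right) = 4 - 1355 = -1351$)
$S{\left(y,O \right)} = O + O y$
$H{\left(u,K \right)} = \frac{1}{K}$ ($H{\left(u,K \right)} = \frac{1}{K + 0} = \frac{1}{K}$)
$\frac{o}{-625} + \frac{1023}{H{\left(59,S{\left(5,2 \right)} \right)}} = - \frac{1351}{-625} + \frac{1023}{\frac{1}{2 \left(1 + 5\right)}} = \left(-1351\right) \left(- \frac{1}{625}\right) + \frac{1023}{\frac{1}{2 \cdot 6}} = \frac{1351}{625} + \frac{1023}{\frac{1}{12}} = \frac{1351}{625} + 1023 \frac{1}{\frac{1}{12}} = \frac{1351}{625} + 1023 \cdot 12 = \frac{1351}{625} + 12276 = \frac{7673851}{625}$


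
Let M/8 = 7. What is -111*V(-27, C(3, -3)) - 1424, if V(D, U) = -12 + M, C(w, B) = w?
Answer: -6308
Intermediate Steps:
M = 56 (M = 8*7 = 56)
V(D, U) = 44 (V(D, U) = -12 + 56 = 44)
-111*V(-27, C(3, -3)) - 1424 = -111*44 - 1424 = -4884 - 1424 = -6308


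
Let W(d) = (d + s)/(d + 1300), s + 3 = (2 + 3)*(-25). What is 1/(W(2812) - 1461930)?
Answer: -1028/1502863369 ≈ -6.8403e-7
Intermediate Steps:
s = -128 (s = -3 + (2 + 3)*(-25) = -3 + 5*(-25) = -3 - 125 = -128)
W(d) = (-128 + d)/(1300 + d) (W(d) = (d - 128)/(d + 1300) = (-128 + d)/(1300 + d))
1/(W(2812) - 1461930) = 1/((-128 + 2812)/(1300 + 2812) - 1461930) = 1/(2684/4112 - 1461930) = 1/((1/4112)*2684 - 1461930) = 1/(671/1028 - 1461930) = 1/(-1502863369/1028) = -1028/1502863369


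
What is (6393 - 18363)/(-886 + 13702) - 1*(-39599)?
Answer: 28193823/712 ≈ 39598.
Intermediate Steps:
(6393 - 18363)/(-886 + 13702) - 1*(-39599) = -11970/12816 + 39599 = -11970*1/12816 + 39599 = -665/712 + 39599 = 28193823/712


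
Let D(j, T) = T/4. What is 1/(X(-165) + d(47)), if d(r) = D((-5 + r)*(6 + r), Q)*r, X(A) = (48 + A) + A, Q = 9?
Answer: -4/705 ≈ -0.0056738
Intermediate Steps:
D(j, T) = T/4 (D(j, T) = T*(¼) = T/4)
X(A) = 48 + 2*A
d(r) = 9*r/4 (d(r) = ((¼)*9)*r = 9*r/4)
1/(X(-165) + d(47)) = 1/((48 + 2*(-165)) + (9/4)*47) = 1/((48 - 330) + 423/4) = 1/(-282 + 423/4) = 1/(-705/4) = -4/705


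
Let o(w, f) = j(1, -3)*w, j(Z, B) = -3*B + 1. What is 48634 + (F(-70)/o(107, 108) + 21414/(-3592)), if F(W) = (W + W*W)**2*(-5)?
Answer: -11604404801/192172 ≈ -60386.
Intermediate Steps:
j(Z, B) = 1 - 3*B
o(w, f) = 10*w (o(w, f) = (1 - 3*(-3))*w = (1 + 9)*w = 10*w)
F(W) = -5*(W + W**2)**2 (F(W) = (W + W**2)**2*(-5) = -5*(W + W**2)**2)
48634 + (F(-70)/o(107, 108) + 21414/(-3592)) = 48634 + ((-5*(-70)**2*(1 - 70)**2)/((10*107)) + 21414/(-3592)) = 48634 + (-5*4900*(-69)**2/1070 + 21414*(-1/3592)) = 48634 + (-5*4900*4761*(1/1070) - 10707/1796) = 48634 + (-116644500*1/1070 - 10707/1796) = 48634 + (-11664450/107 - 10707/1796) = 48634 - 20950497849/192172 = -11604404801/192172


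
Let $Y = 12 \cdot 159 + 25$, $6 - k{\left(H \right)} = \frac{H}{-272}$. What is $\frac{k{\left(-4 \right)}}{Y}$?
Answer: $\frac{407}{131444} \approx 0.0030964$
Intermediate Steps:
$k{\left(H \right)} = 6 + \frac{H}{272}$ ($k{\left(H \right)} = 6 - \frac{H}{-272} = 6 - H \left(- \frac{1}{272}\right) = 6 - - \frac{H}{272} = 6 + \frac{H}{272}$)
$Y = 1933$ ($Y = 1908 + 25 = 1933$)
$\frac{k{\left(-4 \right)}}{Y} = \frac{6 + \frac{1}{272} \left(-4\right)}{1933} = \left(6 - \frac{1}{68}\right) \frac{1}{1933} = \frac{407}{68} \cdot \frac{1}{1933} = \frac{407}{131444}$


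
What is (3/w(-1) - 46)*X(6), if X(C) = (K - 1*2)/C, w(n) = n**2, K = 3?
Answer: -43/6 ≈ -7.1667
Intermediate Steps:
X(C) = 1/C (X(C) = (3 - 1*2)/C = (3 - 2)/C = 1/C)
(3/w(-1) - 46)*X(6) = (3/((-1)**2) - 46)/6 = (3/1 - 46)*(1/6) = (3*1 - 46)*(1/6) = (3 - 46)*(1/6) = -43*1/6 = -43/6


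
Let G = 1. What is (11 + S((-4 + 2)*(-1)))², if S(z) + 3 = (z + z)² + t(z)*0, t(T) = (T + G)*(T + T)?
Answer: 576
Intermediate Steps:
t(T) = 2*T*(1 + T) (t(T) = (T + 1)*(T + T) = (1 + T)*(2*T) = 2*T*(1 + T))
S(z) = -3 + 4*z² (S(z) = -3 + ((z + z)² + (2*z*(1 + z))*0) = -3 + ((2*z)² + 0) = -3 + (4*z² + 0) = -3 + 4*z²)
(11 + S((-4 + 2)*(-1)))² = (11 + (-3 + 4*((-4 + 2)*(-1))²))² = (11 + (-3 + 4*(-2*(-1))²))² = (11 + (-3 + 4*2²))² = (11 + (-3 + 4*4))² = (11 + (-3 + 16))² = (11 + 13)² = 24² = 576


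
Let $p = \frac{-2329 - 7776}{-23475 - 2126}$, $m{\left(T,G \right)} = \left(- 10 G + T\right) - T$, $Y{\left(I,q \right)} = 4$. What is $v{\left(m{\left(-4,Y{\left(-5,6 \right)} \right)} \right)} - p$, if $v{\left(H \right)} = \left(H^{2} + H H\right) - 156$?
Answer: $\frac{77919339}{25601} \approx 3043.6$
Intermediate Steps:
$m{\left(T,G \right)} = - 10 G$ ($m{\left(T,G \right)} = \left(T - 10 G\right) - T = - 10 G$)
$v{\left(H \right)} = -156 + 2 H^{2}$ ($v{\left(H \right)} = \left(H^{2} + H^{2}\right) - 156 = 2 H^{2} - 156 = -156 + 2 H^{2}$)
$p = \frac{10105}{25601}$ ($p = - \frac{10105}{-25601} = \left(-10105\right) \left(- \frac{1}{25601}\right) = \frac{10105}{25601} \approx 0.39471$)
$v{\left(m{\left(-4,Y{\left(-5,6 \right)} \right)} \right)} - p = \left(-156 + 2 \left(\left(-10\right) 4\right)^{2}\right) - \frac{10105}{25601} = \left(-156 + 2 \left(-40\right)^{2}\right) - \frac{10105}{25601} = \left(-156 + 2 \cdot 1600\right) - \frac{10105}{25601} = \left(-156 + 3200\right) - \frac{10105}{25601} = 3044 - \frac{10105}{25601} = \frac{77919339}{25601}$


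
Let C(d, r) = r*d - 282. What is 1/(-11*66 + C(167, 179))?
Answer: 1/28885 ≈ 3.4620e-5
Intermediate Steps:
C(d, r) = -282 + d*r (C(d, r) = d*r - 282 = -282 + d*r)
1/(-11*66 + C(167, 179)) = 1/(-11*66 + (-282 + 167*179)) = 1/(-726 + (-282 + 29893)) = 1/(-726 + 29611) = 1/28885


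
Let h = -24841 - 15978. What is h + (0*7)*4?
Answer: -40819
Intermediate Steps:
h = -40819
h + (0*7)*4 = -40819 + (0*7)*4 = -40819 + 0*4 = -40819 + 0 = -40819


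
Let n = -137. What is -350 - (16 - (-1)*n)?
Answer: -229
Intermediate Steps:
-350 - (16 - (-1)*n) = -350 - (16 - (-1)*(-137)) = -350 - (16 - 1*137) = -350 - (16 - 137) = -350 - 1*(-121) = -350 + 121 = -229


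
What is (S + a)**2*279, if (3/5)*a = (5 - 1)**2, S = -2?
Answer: 169756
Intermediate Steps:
a = 80/3 (a = 5*(5 - 1)**2/3 = (5/3)*4**2 = (5/3)*16 = 80/3 ≈ 26.667)
(S + a)**2*279 = (-2 + 80/3)**2*279 = (74/3)**2*279 = (5476/9)*279 = 169756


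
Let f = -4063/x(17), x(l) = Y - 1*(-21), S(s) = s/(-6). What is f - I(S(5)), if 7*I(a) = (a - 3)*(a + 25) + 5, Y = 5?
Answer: -470923/3276 ≈ -143.75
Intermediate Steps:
S(s) = -s/6 (S(s) = s*(-1/6) = -s/6)
x(l) = 26 (x(l) = 5 - 1*(-21) = 5 + 21 = 26)
f = -4063/26 ≈ -156.27
I(a) = 5/7 + (-3 + a)*(25 + a)/7 (I(a) = ((a - 3)*(a + 25) + 5)/7 = ((-3 + a)*(25 + a) + 5)/7 = (5 + (-3 + a)*(25 + a))/7 = 5/7 + (-3 + a)*(25 + a)/7)
f - I(S(5)) = -4063/26 - (-10 + (-1/6*5)**2/7 + 22*(-1/6*5)/7) = -4063/26 - (-10 + (-5/6)**2/7 + (22/7)*(-5/6)) = -4063/26 - (-10 + (1/7)*(25/36) - 55/21) = -4063/26 - (-10 + 25/252 - 55/21) = -4063/26 - 1*(-3155/252) = -4063/26 + 3155/252 = -470923/3276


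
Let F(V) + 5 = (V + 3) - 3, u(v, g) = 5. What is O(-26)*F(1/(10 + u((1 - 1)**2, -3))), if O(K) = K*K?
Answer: -50024/15 ≈ -3334.9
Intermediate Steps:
F(V) = -5 + V (F(V) = -5 + ((V + 3) - 3) = -5 + ((3 + V) - 3) = -5 + V)
O(K) = K**2
O(-26)*F(1/(10 + u((1 - 1)**2, -3))) = (-26)**2*(-5 + 1/(10 + 5)) = 676*(-5 + 1/15) = 676*(-74/15) = -50024/15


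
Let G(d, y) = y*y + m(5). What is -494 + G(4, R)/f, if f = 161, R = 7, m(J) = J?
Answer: -79480/161 ≈ -493.66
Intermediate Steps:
G(d, y) = 5 + y**2 (G(d, y) = y*y + 5 = y**2 + 5 = 5 + y**2)
-494 + G(4, R)/f = -494 + (5 + 7**2)/161 = -494 + (5 + 49)*(1/161) = -494 + 54*(1/161) = -494 + 54/161 = -79480/161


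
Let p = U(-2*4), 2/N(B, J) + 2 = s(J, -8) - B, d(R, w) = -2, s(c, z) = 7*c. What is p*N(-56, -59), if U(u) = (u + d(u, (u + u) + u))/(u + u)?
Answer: -5/1436 ≈ -0.0034819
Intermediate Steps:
N(B, J) = 2/(-2 - B + 7*J) (N(B, J) = 2/(-2 + (7*J - B)) = 2/(-2 + (-B + 7*J)) = 2/(-2 - B + 7*J))
U(u) = (-2 + u)/(2*u) (U(u) = (u - 2)/(u + u) = (-2 + u)/((2*u)) = (-2 + u)*(1/(2*u)) = (-2 + u)/(2*u))
p = 5/8 (p = (-2 - 2*4)/(2*((-2*4))) = (½)*(-2 - 8)/(-8) = (½)*(-⅛)*(-10) = 5/8 ≈ 0.62500)
p*N(-56, -59) = 5*(-2/(2 - 56 - 7*(-59)))/8 = 5*(-2/(2 - 56 + 413))/8 = 5*(-2/359)/8 = 5*(-2*1/359)/8 = (5/8)*(-2/359) = -5/1436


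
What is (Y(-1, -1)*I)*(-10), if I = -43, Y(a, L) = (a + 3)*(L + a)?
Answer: -1720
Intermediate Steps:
Y(a, L) = (3 + a)*(L + a)
(Y(-1, -1)*I)*(-10) = (((-1)² + 3*(-1) + 3*(-1) - 1*(-1))*(-43))*(-10) = ((1 - 3 - 3 + 1)*(-43))*(-10) = -4*(-43)*(-10) = 172*(-10) = -1720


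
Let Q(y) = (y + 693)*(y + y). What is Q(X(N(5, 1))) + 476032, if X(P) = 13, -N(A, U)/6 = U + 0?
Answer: 494388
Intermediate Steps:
N(A, U) = -6*U (N(A, U) = -6*(U + 0) = -6*U)
Q(y) = 2*y*(693 + y) (Q(y) = (693 + y)*(2*y) = 2*y*(693 + y))
Q(X(N(5, 1))) + 476032 = 2*13*(693 + 13) + 476032 = 2*13*706 + 476032 = 18356 + 476032 = 494388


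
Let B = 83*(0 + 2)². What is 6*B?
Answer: 1992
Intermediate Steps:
B = 332 (B = 83*2² = 83*4 = 332)
6*B = 6*332 = 1992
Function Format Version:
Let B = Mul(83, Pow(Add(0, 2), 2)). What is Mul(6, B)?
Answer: 1992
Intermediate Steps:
B = 332 (B = Mul(83, Pow(2, 2)) = Mul(83, 4) = 332)
Mul(6, B) = Mul(6, 332) = 1992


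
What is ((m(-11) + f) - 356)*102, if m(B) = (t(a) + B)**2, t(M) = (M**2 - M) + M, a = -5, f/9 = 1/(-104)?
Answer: -849099/52 ≈ -16329.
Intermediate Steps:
f = -9/104 (f = 9/(-104) = 9*(-1/104) = -9/104 ≈ -0.086538)
t(M) = M**2
m(B) = (25 + B)**2 (m(B) = ((-5)**2 + B)**2 = (25 + B)**2)
((m(-11) + f) - 356)*102 = (((25 - 11)**2 - 9/104) - 356)*102 = ((14**2 - 9/104) - 356)*102 = ((196 - 9/104) - 356)*102 = (20375/104 - 356)*102 = -16649/104*102 = -849099/52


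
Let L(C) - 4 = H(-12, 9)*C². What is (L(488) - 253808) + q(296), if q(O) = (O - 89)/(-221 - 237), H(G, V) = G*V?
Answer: -11895797255/458 ≈ -2.5973e+7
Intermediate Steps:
L(C) = 4 - 108*C² (L(C) = 4 + (-12*9)*C² = 4 - 108*C²)
q(O) = 89/458 - O/458 (q(O) = (-89 + O)/(-458) = (-89 + O)*(-1/458) = 89/458 - O/458)
(L(488) - 253808) + q(296) = ((4 - 108*488²) - 253808) + (89/458 - 1/458*296) = ((4 - 108*238144) - 253808) + (89/458 - 148/229) = ((4 - 25719552) - 253808) - 207/458 = (-25719548 - 253808) - 207/458 = -25973356 - 207/458 = -11895797255/458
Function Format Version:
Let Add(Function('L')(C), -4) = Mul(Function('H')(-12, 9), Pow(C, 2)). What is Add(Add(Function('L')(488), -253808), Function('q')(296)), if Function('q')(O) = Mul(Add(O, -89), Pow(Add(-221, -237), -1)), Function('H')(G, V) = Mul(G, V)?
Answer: Rational(-11895797255, 458) ≈ -2.5973e+7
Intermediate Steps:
Function('L')(C) = Add(4, Mul(-108, Pow(C, 2))) (Function('L')(C) = Add(4, Mul(Mul(-12, 9), Pow(C, 2))) = Add(4, Mul(-108, Pow(C, 2))))
Function('q')(O) = Add(Rational(89, 458), Mul(Rational(-1, 458), O)) (Function('q')(O) = Mul(Add(-89, O), Pow(-458, -1)) = Mul(Add(-89, O), Rational(-1, 458)) = Add(Rational(89, 458), Mul(Rational(-1, 458), O)))
Add(Add(Function('L')(488), -253808), Function('q')(296)) = Add(Add(Add(4, Mul(-108, Pow(488, 2))), -253808), Add(Rational(89, 458), Mul(Rational(-1, 458), 296))) = Add(Add(Add(4, Mul(-108, 238144)), -253808), Add(Rational(89, 458), Rational(-148, 229))) = Add(Add(Add(4, -25719552), -253808), Rational(-207, 458)) = Add(Add(-25719548, -253808), Rational(-207, 458)) = Add(-25973356, Rational(-207, 458)) = Rational(-11895797255, 458)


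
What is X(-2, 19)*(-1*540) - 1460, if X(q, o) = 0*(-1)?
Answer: -1460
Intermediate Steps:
X(q, o) = 0
X(-2, 19)*(-1*540) - 1460 = 0*(-1*540) - 1460 = 0*(-540) - 1460 = 0 - 1460 = -1460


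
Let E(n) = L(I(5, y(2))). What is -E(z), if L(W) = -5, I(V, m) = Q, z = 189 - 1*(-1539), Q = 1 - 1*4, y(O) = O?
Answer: 5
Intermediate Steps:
Q = -3 (Q = 1 - 4 = -3)
z = 1728 (z = 189 + 1539 = 1728)
I(V, m) = -3
E(n) = -5
-E(z) = -1*(-5) = 5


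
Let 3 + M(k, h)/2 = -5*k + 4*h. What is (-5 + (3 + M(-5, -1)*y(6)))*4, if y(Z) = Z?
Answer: 856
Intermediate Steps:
M(k, h) = -6 - 10*k + 8*h (M(k, h) = -6 + 2*(-5*k + 4*h) = -6 + (-10*k + 8*h) = -6 - 10*k + 8*h)
(-5 + (3 + M(-5, -1)*y(6)))*4 = (-5 + (3 + (-6 - 10*(-5) + 8*(-1))*6))*4 = (-5 + (3 + (-6 + 50 - 8)*6))*4 = (-5 + (3 + 36*6))*4 = (-5 + (3 + 216))*4 = (-5 + 219)*4 = 214*4 = 856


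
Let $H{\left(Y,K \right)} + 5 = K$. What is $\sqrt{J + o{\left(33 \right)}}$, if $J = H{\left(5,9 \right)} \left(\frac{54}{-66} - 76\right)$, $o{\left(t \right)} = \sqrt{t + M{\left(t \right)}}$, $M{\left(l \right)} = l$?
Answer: $\frac{\sqrt{-37180 + 121 \sqrt{66}}}{11} \approx 17.296 i$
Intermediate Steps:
$H{\left(Y,K \right)} = -5 + K$
$o{\left(t \right)} = \sqrt{2} \sqrt{t}$ ($o{\left(t \right)} = \sqrt{t + t} = \sqrt{2 t} = \sqrt{2} \sqrt{t}$)
$J = - \frac{3380}{11}$ ($J = \left(-5 + 9\right) \left(\frac{54}{-66} - 76\right) = 4 \left(54 \left(- \frac{1}{66}\right) - 76\right) = 4 \left(- \frac{9}{11} - 76\right) = 4 \left(- \frac{845}{11}\right) = - \frac{3380}{11} \approx -307.27$)
$\sqrt{J + o{\left(33 \right)}} = \sqrt{- \frac{3380}{11} + \sqrt{2} \sqrt{33}} = \sqrt{- \frac{3380}{11} + \sqrt{66}}$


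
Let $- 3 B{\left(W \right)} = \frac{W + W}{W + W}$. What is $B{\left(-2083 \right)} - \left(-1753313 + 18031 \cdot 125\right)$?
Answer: $- \frac{1501687}{3} \approx -5.0056 \cdot 10^{5}$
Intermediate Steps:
$B{\left(W \right)} = - \frac{1}{3}$ ($B{\left(W \right)} = - \frac{\left(W + W\right) \frac{1}{W + W}}{3} = - \frac{2 W \frac{1}{2 W}}{3} = \left(- \frac{1}{3}\right) 1 = - \frac{1}{3}$)
$B{\left(-2083 \right)} - \left(-1753313 + 18031 \cdot 125\right) = - \frac{1}{3} - \left(-1753313 + 18031 \cdot 125\right) = - \frac{1}{3} - \left(-1753313 + 2253875\right) = - \frac{1}{3} - 500562 = - \frac{1501687}{3}$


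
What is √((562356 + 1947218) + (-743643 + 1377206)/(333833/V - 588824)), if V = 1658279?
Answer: √2392686126668547426800587340355/976434140063 ≈ 1584.2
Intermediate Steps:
√((562356 + 1947218) + (-743643 + 1377206)/(333833/V - 588824)) = √((562356 + 1947218) + (-743643 + 1377206)/(333833/1658279 - 588824)) = √(2509574 + 633563/(333833*(1/1658279) - 588824)) = √(2509574 + 633563/(333833/1658279 - 588824)) = √(2509574 + 633563/(-976434140063/1658279)) = √(2509574 + 633563*(-1658279/976434140063)) = √(2509574 - 1050624218077/976434140063) = √(2450432679990245085/976434140063) = √2392686126668547426800587340355/976434140063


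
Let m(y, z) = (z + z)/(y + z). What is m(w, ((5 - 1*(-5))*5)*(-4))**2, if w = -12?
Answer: 10000/2809 ≈ 3.5600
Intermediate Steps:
m(y, z) = 2*z/(y + z) (m(y, z) = (2*z)/(y + z) = 2*z/(y + z))
m(w, ((5 - 1*(-5))*5)*(-4))**2 = (2*(((5 - 1*(-5))*5)*(-4))/(-12 + ((5 - 1*(-5))*5)*(-4)))**2 = (2*(((5 + 5)*5)*(-4))/(-12 + ((5 + 5)*5)*(-4)))**2 = (2*((10*5)*(-4))/(-12 + (10*5)*(-4)))**2 = (2*(50*(-4))/(-12 + 50*(-4)))**2 = (2*(-200)/(-12 - 200))**2 = (2*(-200)/(-212))**2 = (2*(-200)*(-1/212))**2 = (100/53)**2 = 10000/2809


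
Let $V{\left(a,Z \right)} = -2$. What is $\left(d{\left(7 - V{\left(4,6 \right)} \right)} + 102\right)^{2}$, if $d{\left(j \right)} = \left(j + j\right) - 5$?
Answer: $13225$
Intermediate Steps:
$d{\left(j \right)} = -5 + 2 j$ ($d{\left(j \right)} = 2 j - 5 = -5 + 2 j$)
$\left(d{\left(7 - V{\left(4,6 \right)} \right)} + 102\right)^{2} = \left(\left(-5 + 2 \left(7 - -2\right)\right) + 102\right)^{2} = \left(\left(-5 + 2 \left(7 + 2\right)\right) + 102\right)^{2} = \left(\left(-5 + 2 \cdot 9\right) + 102\right)^{2} = \left(\left(-5 + 18\right) + 102\right)^{2} = \left(13 + 102\right)^{2} = 115^{2} = 13225$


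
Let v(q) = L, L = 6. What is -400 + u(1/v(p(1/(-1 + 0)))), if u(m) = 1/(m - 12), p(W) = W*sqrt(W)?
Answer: -28406/71 ≈ -400.08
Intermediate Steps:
p(W) = W**(3/2)
v(q) = 6
u(m) = 1/(-12 + m)
-400 + u(1/v(p(1/(-1 + 0)))) = -400 + 1/(-12 + 1/6) = -400 + 1/(-71/6) = -400 - 6/71 = -28406/71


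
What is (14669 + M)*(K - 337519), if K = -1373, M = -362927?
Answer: 118021850136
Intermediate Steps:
(14669 + M)*(K - 337519) = (14669 - 362927)*(-1373 - 337519) = -348258*(-338892) = 118021850136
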